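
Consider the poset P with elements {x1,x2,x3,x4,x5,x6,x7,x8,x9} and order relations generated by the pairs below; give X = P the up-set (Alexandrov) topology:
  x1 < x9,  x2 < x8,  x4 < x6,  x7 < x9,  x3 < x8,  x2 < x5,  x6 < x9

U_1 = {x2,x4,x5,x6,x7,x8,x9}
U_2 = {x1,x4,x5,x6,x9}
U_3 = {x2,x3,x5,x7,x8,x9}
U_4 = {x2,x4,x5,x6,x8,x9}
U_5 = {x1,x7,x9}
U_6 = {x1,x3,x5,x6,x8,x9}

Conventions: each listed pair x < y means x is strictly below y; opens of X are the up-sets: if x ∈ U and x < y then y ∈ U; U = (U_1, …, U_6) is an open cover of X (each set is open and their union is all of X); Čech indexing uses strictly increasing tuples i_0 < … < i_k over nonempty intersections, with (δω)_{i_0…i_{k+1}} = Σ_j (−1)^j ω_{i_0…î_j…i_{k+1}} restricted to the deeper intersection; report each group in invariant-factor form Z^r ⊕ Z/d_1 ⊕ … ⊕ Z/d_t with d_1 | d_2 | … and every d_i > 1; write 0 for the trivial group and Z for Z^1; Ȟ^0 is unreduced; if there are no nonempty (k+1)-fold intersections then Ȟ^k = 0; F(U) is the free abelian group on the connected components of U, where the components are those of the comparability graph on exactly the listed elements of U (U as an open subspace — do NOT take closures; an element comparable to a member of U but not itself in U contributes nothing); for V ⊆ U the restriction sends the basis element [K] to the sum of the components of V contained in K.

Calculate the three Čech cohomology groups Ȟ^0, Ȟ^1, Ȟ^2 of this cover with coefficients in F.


Ȟ^0(U;F) ≅ Z^2, Ȟ^1(U;F) ≅ 0, Ȟ^2(U;F) ≅ 0

nonempty intersections:
  U12={x4,x5,x6,x9} U13={x2,x5,x7,x8,x9} U14={x2,x4,x5,x6,x8,x9} U15={x7,x9} U16={x5,x6,x8,x9} U23={x5,x9} U24={x4,x5,x6,x9} U25={x1,x9} U26={x1,x5,x6,x9} U34={x2,x5,x8,x9} U35={x7,x9} U36={x3,x5,x8,x9} U45={x9} U46={x5,x6,x8,x9} U56={x1,x9}
  U123={x5,x9} U124={x4,x5,x6,x9} U125={x9} U126={x5,x6,x9} U134={x2,x5,x8,x9} U135={x7,x9} U136={x5,x8,x9} U145={x9} U146={x5,x6,x8,x9} U156={x9} U234={x5,x9} U235={x9} U236={x5,x9} U245={x9} U246={x5,x6,x9} U256={x1,x9} U345={x9} U346={x5,x8,x9} U356={x9} U456={x9}
  U1234={x5,x9} U1235={x9} U1236={x5,x9} U1245={x9} U1246={x5,x6,x9} U1256={x9} U1345={x9} U1346={x5,x8,x9} U1356={x9} U1456={x9} U2345={x9} U2346={x5,x9} U2356={x9} U2456={x9} U3456={x9}
  U12345={x9} U12346={x5,x9} U12356={x9} U12456={x9} U13456={x9} U23456={x9}
  U123456={x9}
components per intersection:
  U1: {x2,x5,x8} {x4,x6,x7,x9}
  U2: {x1,x4,x6,x9} {x5}
  U3: {x2,x3,x5,x8} {x7,x9}
  U4: {x2,x5,x8} {x4,x6,x9}
  U5: {x1,x7,x9}
  U6: {x1,x6,x9} {x3,x8} {x5}
  U12: {x4,x6,x9} {x5}
  U13: {x2,x5,x8} {x7,x9}
  U14: {x2,x5,x8} {x4,x6,x9}
  U15: {x7,x9}
  U16: {x5} {x6,x9} {x8}
  U23: {x5} {x9}
  U24: {x4,x6,x9} {x5}
  U25: {x1,x9}
  U26: {x1,x6,x9} {x5}
  U34: {x2,x5,x8} {x9}
  U35: {x7,x9}
  U36: {x3,x8} {x5} {x9}
  U45: {x9}
  U46: {x5} {x6,x9} {x8}
  U56: {x1,x9}
  U123: {x5} {x9}
  U124: {x4,x6,x9} {x5}
  U125: {x9}
  U126: {x5} {x6,x9}
  U134: {x2,x5,x8} {x9}
  U135: {x7,x9}
  U136: {x5} {x8} {x9}
  U145: {x9}
  U146: {x5} {x6,x9} {x8}
  U156: {x9}
  U234: {x5} {x9}
  U235: {x9}
  U236: {x5} {x9}
  U245: {x9}
  U246: {x5} {x6,x9}
  U256: {x1,x9}
  U345: {x9}
  U346: {x5} {x8} {x9}
  U356: {x9}
  U456: {x9}
  U1234: {x5} {x9}
  U1235: {x9}
  U1236: {x5} {x9}
  U1245: {x9}
  U1246: {x5} {x6,x9}
  U1256: {x9}
  U1345: {x9}
  U1346: {x5} {x8} {x9}
  U1356: {x9}
  U1456: {x9}
  U2345: {x9}
  U2346: {x5} {x9}
  U2356: {x9}
  U2456: {x9}
  U3456: {x9}
  U12345: {x9}
  U12346: {x5} {x9}
  U12356: {x9}
  U12456: {x9}
  U13456: {x9}
  U23456: {x9}
  U123456: {x9}
C dims 12,28,33,21; δ0: rk 10, SNF 1^10; δ1: rk 18, SNF 1^18; δ2: rk 15, SNF 1^15
Ȟ^0: (12−10)−0=2 ⇒ Z^2
Ȟ^1: (28−18)−10=0 ⇒ 0
Ȟ^2: (33−15)−18=0 ⇒ 0


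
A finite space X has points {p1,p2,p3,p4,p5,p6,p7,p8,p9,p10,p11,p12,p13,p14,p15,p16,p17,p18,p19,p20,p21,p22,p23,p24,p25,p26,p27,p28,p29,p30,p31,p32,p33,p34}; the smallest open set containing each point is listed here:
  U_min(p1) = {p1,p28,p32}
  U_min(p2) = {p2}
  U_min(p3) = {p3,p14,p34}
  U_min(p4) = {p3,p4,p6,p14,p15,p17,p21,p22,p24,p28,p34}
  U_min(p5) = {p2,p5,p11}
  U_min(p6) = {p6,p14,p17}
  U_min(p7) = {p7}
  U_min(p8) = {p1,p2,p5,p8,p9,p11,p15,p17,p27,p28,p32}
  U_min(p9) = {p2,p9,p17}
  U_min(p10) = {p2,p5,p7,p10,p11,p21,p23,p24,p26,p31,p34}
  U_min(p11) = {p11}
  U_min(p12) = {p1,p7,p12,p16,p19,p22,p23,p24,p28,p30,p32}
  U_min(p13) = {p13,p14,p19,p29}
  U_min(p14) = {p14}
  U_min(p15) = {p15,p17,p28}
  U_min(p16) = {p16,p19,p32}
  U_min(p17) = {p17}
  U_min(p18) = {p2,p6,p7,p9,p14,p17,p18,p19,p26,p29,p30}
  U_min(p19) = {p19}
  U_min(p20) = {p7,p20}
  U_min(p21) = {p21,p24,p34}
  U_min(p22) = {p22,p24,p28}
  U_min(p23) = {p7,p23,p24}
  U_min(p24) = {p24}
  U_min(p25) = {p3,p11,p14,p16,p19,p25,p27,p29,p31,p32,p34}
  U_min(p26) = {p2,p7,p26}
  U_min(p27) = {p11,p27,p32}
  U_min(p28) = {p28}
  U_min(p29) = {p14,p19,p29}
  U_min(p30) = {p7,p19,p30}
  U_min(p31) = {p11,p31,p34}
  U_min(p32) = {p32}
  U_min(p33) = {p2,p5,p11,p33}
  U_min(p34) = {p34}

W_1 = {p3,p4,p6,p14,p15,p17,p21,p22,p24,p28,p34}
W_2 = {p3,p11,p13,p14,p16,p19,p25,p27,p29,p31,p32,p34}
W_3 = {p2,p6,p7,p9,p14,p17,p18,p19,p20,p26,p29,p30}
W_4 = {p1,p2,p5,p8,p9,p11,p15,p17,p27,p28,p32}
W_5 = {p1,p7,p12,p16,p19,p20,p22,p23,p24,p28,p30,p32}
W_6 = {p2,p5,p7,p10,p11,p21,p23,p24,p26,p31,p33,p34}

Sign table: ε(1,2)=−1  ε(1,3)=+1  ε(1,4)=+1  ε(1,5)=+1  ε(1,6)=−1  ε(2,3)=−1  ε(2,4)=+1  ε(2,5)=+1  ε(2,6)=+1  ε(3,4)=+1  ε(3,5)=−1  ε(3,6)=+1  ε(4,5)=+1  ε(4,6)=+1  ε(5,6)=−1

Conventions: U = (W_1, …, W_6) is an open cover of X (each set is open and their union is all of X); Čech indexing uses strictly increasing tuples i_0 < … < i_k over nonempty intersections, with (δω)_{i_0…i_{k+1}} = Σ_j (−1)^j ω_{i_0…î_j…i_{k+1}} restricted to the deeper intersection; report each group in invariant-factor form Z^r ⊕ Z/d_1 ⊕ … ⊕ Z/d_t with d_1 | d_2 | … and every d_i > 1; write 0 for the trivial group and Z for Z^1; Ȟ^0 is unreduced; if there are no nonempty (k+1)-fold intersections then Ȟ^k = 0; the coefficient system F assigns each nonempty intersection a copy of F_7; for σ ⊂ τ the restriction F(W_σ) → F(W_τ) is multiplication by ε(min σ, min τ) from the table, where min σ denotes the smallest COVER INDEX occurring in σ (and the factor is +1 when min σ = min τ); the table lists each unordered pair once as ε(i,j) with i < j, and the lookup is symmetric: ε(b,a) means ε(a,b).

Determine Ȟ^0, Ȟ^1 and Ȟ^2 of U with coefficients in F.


Ȟ^0(U;F) ≅ 0, Ȟ^1(U;F) ≅ 0, Ȟ^2(U;F) ≅ Z/7

nonempty intersections:
  W12={p3,p14,p34} W13={p6,p14,p17} W14={p15,p17,p28} W15={p22,p24,p28} W16={p21,p24,p34} W23={p14,p19,p29} W24={p11,p27,p32} W25={p16,p19,p32} W26={p11,p31,p34} W34={p2,p9,p17} W35={p7,p19,p20,p30} W36={p2,p7,p26} W45={p1,p28,p32} W46={p2,p5,p11} W56={p7,p23,p24}
  W123={p14} W126={p34} W134={p17} W145={p28} W156={p24} W235={p19} W245={p32} W246={p11} W346={p2} W356={p7}
C dims 6,15,10; δ0: rk_F7 6; δ1: rk_F7 9
Ȟ^0: (6−6)−0=0 ⇒ 0
Ȟ^1: (15−9)−6=0 ⇒ 0
Ȟ^2: (10−0)−9=1 ⇒ Z/7


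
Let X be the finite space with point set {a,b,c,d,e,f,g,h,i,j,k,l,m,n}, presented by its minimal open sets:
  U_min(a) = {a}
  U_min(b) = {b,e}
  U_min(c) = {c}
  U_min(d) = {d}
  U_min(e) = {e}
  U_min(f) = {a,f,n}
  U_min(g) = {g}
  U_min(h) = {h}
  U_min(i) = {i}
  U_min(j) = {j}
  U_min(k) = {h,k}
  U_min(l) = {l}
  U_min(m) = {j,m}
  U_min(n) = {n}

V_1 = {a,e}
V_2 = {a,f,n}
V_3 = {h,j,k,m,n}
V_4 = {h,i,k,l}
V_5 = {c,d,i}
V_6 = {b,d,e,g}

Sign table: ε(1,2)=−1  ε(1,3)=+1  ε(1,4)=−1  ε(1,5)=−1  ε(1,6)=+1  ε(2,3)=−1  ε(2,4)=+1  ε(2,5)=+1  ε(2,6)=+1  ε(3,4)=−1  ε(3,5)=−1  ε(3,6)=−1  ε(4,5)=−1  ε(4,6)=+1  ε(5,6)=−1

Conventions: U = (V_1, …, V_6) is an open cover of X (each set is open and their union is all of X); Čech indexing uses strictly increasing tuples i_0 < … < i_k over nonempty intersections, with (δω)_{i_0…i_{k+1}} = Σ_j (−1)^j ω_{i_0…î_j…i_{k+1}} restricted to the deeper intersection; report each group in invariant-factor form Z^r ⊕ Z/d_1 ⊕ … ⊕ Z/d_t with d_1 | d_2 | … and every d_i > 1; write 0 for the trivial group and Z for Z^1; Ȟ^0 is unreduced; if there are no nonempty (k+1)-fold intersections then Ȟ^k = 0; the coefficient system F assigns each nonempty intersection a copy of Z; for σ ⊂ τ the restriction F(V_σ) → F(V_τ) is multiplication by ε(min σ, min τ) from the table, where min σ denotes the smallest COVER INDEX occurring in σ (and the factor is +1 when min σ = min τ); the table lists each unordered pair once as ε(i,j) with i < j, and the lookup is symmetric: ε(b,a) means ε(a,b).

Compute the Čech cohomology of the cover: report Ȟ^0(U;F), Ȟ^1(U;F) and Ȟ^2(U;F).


nerve of the cover:
  V12={a} V16={e} V23={n} V34={h,k} V45={i} V56={d}
C dims 6,6; δ0: rk 6, SNF 1^5·2
Ȟ^0 = (6 − 6) − 0 = 0, so Ȟ^0 ≅ 0
Ȟ^1 = (6 − 0) − 6 = 0 plus torsion [2], so Ȟ^1 ≅ Z/2
Ȟ^2 = (0 − 0) − 0 = 0, so Ȟ^2 ≅ 0

Ȟ^0(U;F) ≅ 0, Ȟ^1(U;F) ≅ Z/2, Ȟ^2(U;F) ≅ 0


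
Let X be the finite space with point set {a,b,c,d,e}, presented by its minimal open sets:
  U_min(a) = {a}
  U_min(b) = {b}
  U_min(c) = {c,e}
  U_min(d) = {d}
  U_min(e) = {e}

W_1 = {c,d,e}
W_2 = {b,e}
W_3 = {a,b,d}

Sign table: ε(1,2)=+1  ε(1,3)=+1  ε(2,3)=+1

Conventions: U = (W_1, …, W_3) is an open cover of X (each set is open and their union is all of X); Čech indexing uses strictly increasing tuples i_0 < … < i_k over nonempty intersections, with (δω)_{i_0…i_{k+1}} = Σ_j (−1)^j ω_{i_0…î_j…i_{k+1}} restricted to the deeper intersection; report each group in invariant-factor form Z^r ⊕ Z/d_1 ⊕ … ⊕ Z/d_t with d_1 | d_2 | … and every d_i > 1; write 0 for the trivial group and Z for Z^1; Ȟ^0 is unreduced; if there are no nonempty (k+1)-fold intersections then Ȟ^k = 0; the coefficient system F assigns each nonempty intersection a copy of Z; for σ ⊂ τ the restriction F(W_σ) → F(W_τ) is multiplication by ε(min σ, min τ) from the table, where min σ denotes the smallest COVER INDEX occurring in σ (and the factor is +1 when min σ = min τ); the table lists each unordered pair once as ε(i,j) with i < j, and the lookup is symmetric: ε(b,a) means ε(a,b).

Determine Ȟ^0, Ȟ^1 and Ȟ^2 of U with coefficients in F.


Ȟ^0(U;F) ≅ Z,  Ȟ^1(U;F) ≅ Z,  Ȟ^2(U;F) ≅ 0

nonempty intersections:
  W12={e} W13={d} W23={b}
C dims 3,3; δ0: rk 2, SNF 1^2
Ȟ^0: (3−2)−0=1 ⇒ Z
Ȟ^1: (3−0)−2=1 ⇒ Z
Ȟ^2: (0−0)−0=0 ⇒ 0


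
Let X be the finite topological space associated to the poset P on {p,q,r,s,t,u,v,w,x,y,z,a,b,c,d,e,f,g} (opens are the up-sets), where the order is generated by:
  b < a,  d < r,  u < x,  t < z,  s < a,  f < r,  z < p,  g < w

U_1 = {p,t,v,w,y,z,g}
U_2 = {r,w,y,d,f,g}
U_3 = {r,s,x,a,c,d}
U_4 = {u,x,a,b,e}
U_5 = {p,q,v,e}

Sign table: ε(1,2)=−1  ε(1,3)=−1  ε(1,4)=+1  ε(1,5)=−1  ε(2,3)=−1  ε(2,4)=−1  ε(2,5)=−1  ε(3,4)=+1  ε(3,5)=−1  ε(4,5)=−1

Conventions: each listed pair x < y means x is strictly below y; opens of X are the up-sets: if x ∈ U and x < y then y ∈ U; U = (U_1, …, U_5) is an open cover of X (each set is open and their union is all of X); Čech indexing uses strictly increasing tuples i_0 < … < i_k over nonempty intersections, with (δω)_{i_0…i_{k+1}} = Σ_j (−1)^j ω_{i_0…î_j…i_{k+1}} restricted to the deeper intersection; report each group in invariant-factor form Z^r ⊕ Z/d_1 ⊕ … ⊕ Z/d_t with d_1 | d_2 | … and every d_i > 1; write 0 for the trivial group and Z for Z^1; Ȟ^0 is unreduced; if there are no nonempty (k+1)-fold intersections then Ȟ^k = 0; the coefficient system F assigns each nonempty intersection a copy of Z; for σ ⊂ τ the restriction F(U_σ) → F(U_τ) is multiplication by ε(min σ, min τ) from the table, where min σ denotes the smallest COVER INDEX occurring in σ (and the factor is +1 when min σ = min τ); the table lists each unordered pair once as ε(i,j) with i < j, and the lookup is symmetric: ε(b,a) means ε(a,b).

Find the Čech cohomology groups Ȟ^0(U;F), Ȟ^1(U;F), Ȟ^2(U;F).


Ȟ^0 ≅ Z, Ȟ^1 ≅ Z, Ȟ^2 ≅ 0

cover nerve:
  U12={w,y,g} U15={p,v} U23={r,d} U34={x,a} U45={e}
C dims 5,5; δ0: rk 4, SNF 1^4
Ȟ^0: (5−4)−0=1 ⇒ Z
Ȟ^1: (5−0)−4=1 ⇒ Z
Ȟ^2: (0−0)−0=0 ⇒ 0


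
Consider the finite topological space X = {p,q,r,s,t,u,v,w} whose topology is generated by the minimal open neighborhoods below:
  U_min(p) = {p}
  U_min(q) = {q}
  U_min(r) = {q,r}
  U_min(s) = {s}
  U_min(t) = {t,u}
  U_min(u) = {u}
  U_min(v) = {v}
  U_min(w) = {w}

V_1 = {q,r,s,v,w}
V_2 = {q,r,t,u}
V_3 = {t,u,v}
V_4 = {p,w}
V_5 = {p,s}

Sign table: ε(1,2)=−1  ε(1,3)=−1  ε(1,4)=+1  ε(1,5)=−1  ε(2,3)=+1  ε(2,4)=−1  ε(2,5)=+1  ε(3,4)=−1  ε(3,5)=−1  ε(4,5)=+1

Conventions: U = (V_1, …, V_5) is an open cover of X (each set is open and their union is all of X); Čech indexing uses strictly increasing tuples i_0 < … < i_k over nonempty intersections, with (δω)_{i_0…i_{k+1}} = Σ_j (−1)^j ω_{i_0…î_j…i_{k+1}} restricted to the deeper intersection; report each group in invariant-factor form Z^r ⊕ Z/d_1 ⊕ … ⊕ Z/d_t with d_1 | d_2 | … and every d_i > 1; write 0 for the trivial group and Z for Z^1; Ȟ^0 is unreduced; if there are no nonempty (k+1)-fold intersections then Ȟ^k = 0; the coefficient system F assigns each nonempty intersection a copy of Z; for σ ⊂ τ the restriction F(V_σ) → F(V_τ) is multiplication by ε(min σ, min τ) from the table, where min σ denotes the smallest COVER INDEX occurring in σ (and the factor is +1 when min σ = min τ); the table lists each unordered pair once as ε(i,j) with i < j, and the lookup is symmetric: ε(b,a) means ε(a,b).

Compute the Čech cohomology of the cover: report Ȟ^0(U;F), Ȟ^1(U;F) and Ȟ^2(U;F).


nonempty intersections:
  V12={q,r} V13={v} V14={w} V15={s} V23={t,u} V45={p}
C dims 5,6; δ0: rk 5, SNF 1^4·2
Ȟ^0: (5−5)−0=0 ⇒ 0
Ȟ^1: (6−0)−5=1 plus torsion [2] ⇒ Z ⊕ Z/2
Ȟ^2: (0−0)−0=0 ⇒ 0

Ȟ^0 ≅ 0,  Ȟ^1 ≅ Z ⊕ Z/2,  Ȟ^2 ≅ 0


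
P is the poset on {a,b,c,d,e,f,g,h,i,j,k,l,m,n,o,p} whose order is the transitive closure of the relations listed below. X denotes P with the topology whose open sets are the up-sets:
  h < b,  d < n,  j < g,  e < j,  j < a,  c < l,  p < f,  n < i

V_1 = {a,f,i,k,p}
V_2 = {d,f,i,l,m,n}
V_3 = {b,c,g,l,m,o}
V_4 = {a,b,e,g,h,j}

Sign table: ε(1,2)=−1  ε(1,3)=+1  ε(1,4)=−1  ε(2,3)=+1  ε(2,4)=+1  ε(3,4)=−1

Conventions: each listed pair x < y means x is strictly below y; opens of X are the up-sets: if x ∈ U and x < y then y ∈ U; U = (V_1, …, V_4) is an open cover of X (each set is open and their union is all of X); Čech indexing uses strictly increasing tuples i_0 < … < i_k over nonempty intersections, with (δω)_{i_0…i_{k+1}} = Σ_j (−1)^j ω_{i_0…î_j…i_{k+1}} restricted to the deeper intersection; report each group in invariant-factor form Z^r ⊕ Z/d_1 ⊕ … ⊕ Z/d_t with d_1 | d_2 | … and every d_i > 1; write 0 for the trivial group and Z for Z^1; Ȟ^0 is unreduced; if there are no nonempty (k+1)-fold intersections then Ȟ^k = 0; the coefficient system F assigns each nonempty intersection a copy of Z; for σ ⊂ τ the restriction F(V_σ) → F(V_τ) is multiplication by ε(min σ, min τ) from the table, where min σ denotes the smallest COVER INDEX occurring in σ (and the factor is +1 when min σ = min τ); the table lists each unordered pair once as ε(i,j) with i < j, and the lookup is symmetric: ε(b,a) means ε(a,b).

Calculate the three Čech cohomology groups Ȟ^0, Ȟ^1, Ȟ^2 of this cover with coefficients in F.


nerve simplices:
  V12={f,i} V14={a} V23={l,m} V34={b,g}
C dims 4,4; δ0: rk 4, SNF 1^3·2
degree 0: 4−4−0 = 0 → Ȟ^0 ≅ 0
degree 1: 4−0−4 = 0 plus torsion [2] → Ȟ^1 ≅ Z/2
degree 2: 0−0−0 = 0 → Ȟ^2 ≅ 0

Ȟ^0 = 0,  Ȟ^1 = Z/2,  Ȟ^2 = 0


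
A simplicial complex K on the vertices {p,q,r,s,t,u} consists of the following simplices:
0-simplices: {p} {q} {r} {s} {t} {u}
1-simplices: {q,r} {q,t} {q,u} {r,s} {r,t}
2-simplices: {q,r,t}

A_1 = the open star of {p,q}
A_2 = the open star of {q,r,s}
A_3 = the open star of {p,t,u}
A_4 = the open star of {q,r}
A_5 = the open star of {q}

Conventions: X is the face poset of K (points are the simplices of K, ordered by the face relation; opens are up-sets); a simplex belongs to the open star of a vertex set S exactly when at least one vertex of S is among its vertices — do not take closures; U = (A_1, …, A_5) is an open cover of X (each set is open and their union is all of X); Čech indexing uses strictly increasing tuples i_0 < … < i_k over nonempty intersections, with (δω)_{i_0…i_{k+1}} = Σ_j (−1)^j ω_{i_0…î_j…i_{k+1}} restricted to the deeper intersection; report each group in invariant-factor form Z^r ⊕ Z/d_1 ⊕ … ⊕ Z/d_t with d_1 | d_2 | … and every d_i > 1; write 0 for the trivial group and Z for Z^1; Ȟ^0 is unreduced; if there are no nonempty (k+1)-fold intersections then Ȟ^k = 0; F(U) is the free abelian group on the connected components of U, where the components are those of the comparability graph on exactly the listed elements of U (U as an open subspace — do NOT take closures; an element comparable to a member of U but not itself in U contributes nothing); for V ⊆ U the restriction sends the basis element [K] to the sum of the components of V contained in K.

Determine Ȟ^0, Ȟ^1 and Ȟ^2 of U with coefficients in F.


Ȟ^0 ≅ Z^2; Ȟ^1 ≅ 0; Ȟ^2 ≅ 0

nerve of the cover:
  A1={{p},{q},{q,r},{q,t},{q,u},{q,r,t}} A2={{q},{r},{s},{q,r},{q,t},{q,u},{r,s},{r,t},{q,r,t}} A3={{p},{t},{u},{q,t},{q,u},{r,t},{q,r,t}} A4={{q},{r},{q,r},{q,t},{q,u},{r,s},{r,t},{q,r,t}} A5={{q},{q,r},{q,t},{q,u},{q,r,t}}
  A12={{q},{q,r},{q,t},{q,u},{q,r,t}} A13={{p},{q,t},{q,u},{q,r,t}} A14={{q},{q,r},{q,t},{q,u},{q,r,t}} A15={{q},{q,r},{q,t},{q,u},{q,r,t}} A23={{q,t},{q,u},{r,t},{q,r,t}} A24={{q},{r},{q,r},{q,t},{q,u},{r,s},{r,t},{q,r,t}} A25={{q},{q,r},{q,t},{q,u},{q,r,t}} A34={{q,t},{q,u},{r,t},{q,r,t}} A35={{q,t},{q,u},{q,r,t}} A45={{q},{q,r},{q,t},{q,u},{q,r,t}}
  A123={{q,t},{q,u},{q,r,t}} A124={{q},{q,r},{q,t},{q,u},{q,r,t}} A125={{q},{q,r},{q,t},{q,u},{q,r,t}} A134={{q,t},{q,u},{q,r,t}} A135={{q,t},{q,u},{q,r,t}} A145={{q},{q,r},{q,t},{q,u},{q,r,t}} A234={{q,t},{q,u},{r,t},{q,r,t}} A235={{q,t},{q,u},{q,r,t}} A245={{q},{q,r},{q,t},{q,u},{q,r,t}} A345={{q,t},{q,u},{q,r,t}}
  A1234={{q,t},{q,u},{q,r,t}} A1235={{q,t},{q,u},{q,r,t}} A1245={{q},{q,r},{q,t},{q,u},{q,r,t}} A1345={{q,t},{q,u},{q,r,t}} A2345={{q,t},{q,u},{q,r,t}}
  A12345={{q,t},{q,u},{q,r,t}}
components per intersection:
  A1: {{p}} {{q},{q,r},{q,t},{q,u},{q,r,t}}
  A2: {{q},{r},{s},{q,r},{q,t},{q,u},{r,s},{r,t},{q,r,t}}
  A3: {{p}} {{t},{q,t},{r,t},{q,r,t}} {{u},{q,u}}
  A4: {{q},{r},{q,r},{q,t},{q,u},{r,s},{r,t},{q,r,t}}
  A5: {{q},{q,r},{q,t},{q,u},{q,r,t}}
  A12: {{q},{q,r},{q,t},{q,u},{q,r,t}}
  A13: {{p}} {{q,t},{q,r,t}} {{q,u}}
  A14: {{q},{q,r},{q,t},{q,u},{q,r,t}}
  A15: {{q},{q,r},{q,t},{q,u},{q,r,t}}
  A23: {{q,t},{r,t},{q,r,t}} {{q,u}}
  A24: {{q},{r},{q,r},{q,t},{q,u},{r,s},{r,t},{q,r,t}}
  A25: {{q},{q,r},{q,t},{q,u},{q,r,t}}
  A34: {{q,t},{r,t},{q,r,t}} {{q,u}}
  A35: {{q,t},{q,r,t}} {{q,u}}
  A45: {{q},{q,r},{q,t},{q,u},{q,r,t}}
  A123: {{q,t},{q,r,t}} {{q,u}}
  A124: {{q},{q,r},{q,t},{q,u},{q,r,t}}
  A125: {{q},{q,r},{q,t},{q,u},{q,r,t}}
  A134: {{q,t},{q,r,t}} {{q,u}}
  A135: {{q,t},{q,r,t}} {{q,u}}
  A145: {{q},{q,r},{q,t},{q,u},{q,r,t}}
  A234: {{q,t},{r,t},{q,r,t}} {{q,u}}
  A235: {{q,t},{q,r,t}} {{q,u}}
  A245: {{q},{q,r},{q,t},{q,u},{q,r,t}}
  A345: {{q,t},{q,r,t}} {{q,u}}
  A1234: {{q,t},{q,r,t}} {{q,u}}
  A1235: {{q,t},{q,r,t}} {{q,u}}
  A1245: {{q},{q,r},{q,t},{q,u},{q,r,t}}
  A1345: {{q,t},{q,r,t}} {{q,u}}
  A2345: {{q,t},{q,r,t}} {{q,u}}
  A12345: {{q,t},{q,r,t}} {{q,u}}
C dims 8,15,16,9; δ0: rk 6, SNF 1^6; δ1: rk 9, SNF 1^9; δ2: rk 7, SNF 1^7
Ȟ^0 = (8 − 6) − 0 = 2, so Ȟ^0 ≅ Z^2
Ȟ^1 = (15 − 9) − 6 = 0, so Ȟ^1 ≅ 0
Ȟ^2 = (16 − 7) − 9 = 0, so Ȟ^2 ≅ 0


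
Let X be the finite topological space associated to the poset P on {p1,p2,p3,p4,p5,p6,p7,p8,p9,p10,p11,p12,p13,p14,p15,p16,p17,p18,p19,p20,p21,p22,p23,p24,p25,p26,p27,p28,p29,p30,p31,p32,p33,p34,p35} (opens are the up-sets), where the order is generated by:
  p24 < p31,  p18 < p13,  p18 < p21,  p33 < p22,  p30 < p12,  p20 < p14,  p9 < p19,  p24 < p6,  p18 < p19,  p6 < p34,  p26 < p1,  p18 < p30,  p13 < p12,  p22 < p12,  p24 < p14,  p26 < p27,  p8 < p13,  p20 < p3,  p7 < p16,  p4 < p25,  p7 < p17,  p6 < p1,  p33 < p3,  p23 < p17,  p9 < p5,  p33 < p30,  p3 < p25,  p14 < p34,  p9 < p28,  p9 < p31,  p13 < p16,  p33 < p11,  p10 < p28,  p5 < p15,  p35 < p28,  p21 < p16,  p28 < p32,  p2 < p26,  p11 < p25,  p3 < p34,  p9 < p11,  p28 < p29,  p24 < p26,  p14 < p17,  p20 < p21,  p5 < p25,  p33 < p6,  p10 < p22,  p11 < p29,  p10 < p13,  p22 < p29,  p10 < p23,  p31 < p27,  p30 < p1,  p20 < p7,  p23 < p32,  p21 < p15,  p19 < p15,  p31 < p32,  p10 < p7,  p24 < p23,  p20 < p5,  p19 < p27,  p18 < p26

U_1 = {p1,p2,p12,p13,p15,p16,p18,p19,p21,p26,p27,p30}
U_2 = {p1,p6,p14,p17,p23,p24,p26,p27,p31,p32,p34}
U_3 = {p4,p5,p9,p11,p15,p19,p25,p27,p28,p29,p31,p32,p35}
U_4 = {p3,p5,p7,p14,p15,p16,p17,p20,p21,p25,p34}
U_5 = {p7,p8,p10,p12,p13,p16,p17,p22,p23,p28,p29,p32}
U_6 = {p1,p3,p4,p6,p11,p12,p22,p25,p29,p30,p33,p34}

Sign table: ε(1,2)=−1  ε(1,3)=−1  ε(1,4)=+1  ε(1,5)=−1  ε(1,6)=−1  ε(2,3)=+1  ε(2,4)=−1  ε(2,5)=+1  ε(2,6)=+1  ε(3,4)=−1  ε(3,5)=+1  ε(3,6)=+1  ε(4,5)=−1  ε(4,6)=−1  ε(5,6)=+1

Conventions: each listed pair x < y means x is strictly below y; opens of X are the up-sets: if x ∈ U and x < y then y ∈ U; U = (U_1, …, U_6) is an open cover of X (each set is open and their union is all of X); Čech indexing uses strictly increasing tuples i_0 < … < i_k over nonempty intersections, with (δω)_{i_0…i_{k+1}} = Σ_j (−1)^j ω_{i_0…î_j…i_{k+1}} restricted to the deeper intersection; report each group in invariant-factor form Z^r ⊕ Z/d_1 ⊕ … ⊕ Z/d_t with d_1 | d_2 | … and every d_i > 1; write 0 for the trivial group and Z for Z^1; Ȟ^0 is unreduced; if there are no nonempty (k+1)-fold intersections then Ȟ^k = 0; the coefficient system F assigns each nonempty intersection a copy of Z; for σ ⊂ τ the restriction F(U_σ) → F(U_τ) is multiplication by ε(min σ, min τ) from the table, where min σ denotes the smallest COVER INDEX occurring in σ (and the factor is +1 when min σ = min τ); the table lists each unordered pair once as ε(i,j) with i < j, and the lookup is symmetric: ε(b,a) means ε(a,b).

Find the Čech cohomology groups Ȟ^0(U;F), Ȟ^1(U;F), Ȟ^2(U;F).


intersection data:
  U12={p1,p26,p27} U13={p15,p19,p27} U14={p15,p16,p21} U15={p12,p13,p16} U16={p1,p12,p30} U23={p27,p31,p32} U24={p14,p17,p34} U25={p17,p23,p32} U26={p1,p6,p34} U34={p5,p15,p25} U35={p28,p29,p32} U36={p4,p11,p25,p29} U45={p7,p16,p17} U46={p3,p25,p34} U56={p12,p22,p29}
  U123={p27} U126={p1} U134={p15} U145={p16} U156={p12} U235={p32} U245={p17} U246={p34} U346={p25} U356={p29}
C dims 6,15,10; δ0: rk 5, SNF 1^5; δ1: rk 10, SNF 1^9·2
Ȟ^0 = (6 − 5) − 0 = 1, so Ȟ^0 ≅ Z
Ȟ^1 = (15 − 10) − 5 = 0, so Ȟ^1 ≅ 0
Ȟ^2 = (10 − 0) − 10 = 0 plus torsion [2], so Ȟ^2 ≅ Z/2

Ȟ^0(U;F) ≅ Z,  Ȟ^1(U;F) ≅ 0,  Ȟ^2(U;F) ≅ Z/2


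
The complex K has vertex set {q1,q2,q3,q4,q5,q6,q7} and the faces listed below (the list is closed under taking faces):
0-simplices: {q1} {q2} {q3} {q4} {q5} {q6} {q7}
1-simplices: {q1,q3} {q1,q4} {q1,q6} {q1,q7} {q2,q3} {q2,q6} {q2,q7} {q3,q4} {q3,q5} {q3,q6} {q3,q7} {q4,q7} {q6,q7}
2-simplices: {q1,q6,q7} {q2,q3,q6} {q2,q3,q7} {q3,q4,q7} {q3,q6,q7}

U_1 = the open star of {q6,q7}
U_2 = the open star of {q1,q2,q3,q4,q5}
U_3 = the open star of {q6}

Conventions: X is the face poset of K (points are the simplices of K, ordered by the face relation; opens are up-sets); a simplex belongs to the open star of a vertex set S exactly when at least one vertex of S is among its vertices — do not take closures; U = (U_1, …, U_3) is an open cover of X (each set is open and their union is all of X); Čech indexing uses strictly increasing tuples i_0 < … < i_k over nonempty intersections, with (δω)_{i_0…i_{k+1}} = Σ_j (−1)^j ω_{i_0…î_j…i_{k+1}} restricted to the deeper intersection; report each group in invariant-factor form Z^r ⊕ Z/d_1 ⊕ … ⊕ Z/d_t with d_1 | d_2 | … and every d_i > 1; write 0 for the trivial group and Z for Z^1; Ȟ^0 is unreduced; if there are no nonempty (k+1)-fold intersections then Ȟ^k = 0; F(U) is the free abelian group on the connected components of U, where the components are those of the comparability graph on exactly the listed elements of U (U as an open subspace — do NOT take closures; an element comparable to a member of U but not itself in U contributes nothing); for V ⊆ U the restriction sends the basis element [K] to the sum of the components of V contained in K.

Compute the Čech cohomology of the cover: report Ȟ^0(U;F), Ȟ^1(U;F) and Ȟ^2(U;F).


Ȟ^0(U;F) ≅ Z, Ȟ^1(U;F) ≅ Z and Ȟ^2(U;F) ≅ 0

nerve of the cover:
  U1={{q6},{q7},{q1,q6},{q1,q7},{q2,q6},{q2,q7},{q3,q6},{q3,q7},{q4,q7},{q6,q7},{q1,q6,q7},{q2,q3,q6},{q2,q3,q7},{q3,q4,q7},{q3,q6,q7}} U2={{q1},{q2},{q3},{q4},{q5},{q1,q3},{q1,q4},{q1,q6},{q1,q7},{q2,q3},{q2,q6},{q2,q7},{q3,q4},{q3,q5},{q3,q6},{q3,q7},{q4,q7},{q1,q6,q7},{q2,q3,q6},{q2,q3,q7},{q3,q4,q7},{q3,q6,q7}} U3={{q6},{q1,q6},{q2,q6},{q3,q6},{q6,q7},{q1,q6,q7},{q2,q3,q6},{q3,q6,q7}}
  U12={{q1,q6},{q1,q7},{q2,q6},{q2,q7},{q3,q6},{q3,q7},{q4,q7},{q1,q6,q7},{q2,q3,q6},{q2,q3,q7},{q3,q4,q7},{q3,q6,q7}} U13={{q6},{q1,q6},{q2,q6},{q3,q6},{q6,q7},{q1,q6,q7},{q2,q3,q6},{q3,q6,q7}} U23={{q1,q6},{q2,q6},{q3,q6},{q1,q6,q7},{q2,q3,q6},{q3,q6,q7}}
  U123={{q1,q6},{q2,q6},{q3,q6},{q1,q6,q7},{q2,q3,q6},{q3,q6,q7}}
components per intersection:
  U1: {{q6},{q7},{q1,q6},{q1,q7},{q2,q6},{q2,q7},{q3,q6},{q3,q7},{q4,q7},{q6,q7},{q1,q6,q7},{q2,q3,q6},{q2,q3,q7},{q3,q4,q7},{q3,q6,q7}}
  U2: {{q1},{q2},{q3},{q4},{q5},{q1,q3},{q1,q4},{q1,q6},{q1,q7},{q2,q3},{q2,q6},{q2,q7},{q3,q4},{q3,q5},{q3,q6},{q3,q7},{q4,q7},{q1,q6,q7},{q2,q3,q6},{q2,q3,q7},{q3,q4,q7},{q3,q6,q7}}
  U3: {{q6},{q1,q6},{q2,q6},{q3,q6},{q6,q7},{q1,q6,q7},{q2,q3,q6},{q3,q6,q7}}
  U12: {{q1,q6},{q1,q7},{q1,q6,q7}} {{q2,q6},{q2,q7},{q3,q6},{q3,q7},{q4,q7},{q2,q3,q6},{q2,q3,q7},{q3,q4,q7},{q3,q6,q7}}
  U13: {{q6},{q1,q6},{q2,q6},{q3,q6},{q6,q7},{q1,q6,q7},{q2,q3,q6},{q3,q6,q7}}
  U23: {{q1,q6},{q1,q6,q7}} {{q2,q6},{q3,q6},{q2,q3,q6},{q3,q6,q7}}
  U123: {{q1,q6},{q1,q6,q7}} {{q2,q6},{q3,q6},{q2,q3,q6},{q3,q6,q7}}
C dims 3,5,2; δ0: rk 2, SNF 1^2; δ1: rk 2, SNF 1^2
Ȟ^0 = (3 − 2) − 0 = 1, so Ȟ^0 ≅ Z
Ȟ^1 = (5 − 2) − 2 = 1, so Ȟ^1 ≅ Z
Ȟ^2 = (2 − 0) − 2 = 0, so Ȟ^2 ≅ 0


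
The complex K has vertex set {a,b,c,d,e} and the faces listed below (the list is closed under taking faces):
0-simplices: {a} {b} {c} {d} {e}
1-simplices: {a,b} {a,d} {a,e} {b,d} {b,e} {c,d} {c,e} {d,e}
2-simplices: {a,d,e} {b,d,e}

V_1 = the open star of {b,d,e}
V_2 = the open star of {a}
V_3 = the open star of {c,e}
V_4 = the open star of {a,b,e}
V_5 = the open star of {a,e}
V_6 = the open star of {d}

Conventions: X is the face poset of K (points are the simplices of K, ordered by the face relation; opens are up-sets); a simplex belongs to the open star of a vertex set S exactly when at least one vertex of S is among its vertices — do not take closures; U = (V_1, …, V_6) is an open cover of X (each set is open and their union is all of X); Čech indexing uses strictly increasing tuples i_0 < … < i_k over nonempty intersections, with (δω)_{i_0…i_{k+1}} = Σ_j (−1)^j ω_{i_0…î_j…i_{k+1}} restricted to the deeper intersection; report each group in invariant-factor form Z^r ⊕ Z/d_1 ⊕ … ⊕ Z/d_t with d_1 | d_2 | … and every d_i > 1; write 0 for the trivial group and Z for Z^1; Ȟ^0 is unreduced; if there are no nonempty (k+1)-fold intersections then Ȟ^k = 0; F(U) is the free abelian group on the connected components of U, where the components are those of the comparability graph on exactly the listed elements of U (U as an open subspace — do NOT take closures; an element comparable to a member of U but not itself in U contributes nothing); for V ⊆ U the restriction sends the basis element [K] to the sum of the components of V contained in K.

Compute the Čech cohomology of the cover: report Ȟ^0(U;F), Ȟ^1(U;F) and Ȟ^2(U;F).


Ȟ^0(U;F) ≅ Z, Ȟ^1(U;F) ≅ Z and Ȟ^2(U;F) ≅ 0

nerve simplices:
  V1={{b},{d},{e},{a,b},{a,d},{a,e},{b,d},{b,e},{c,d},{c,e},{d,e},{a,d,e},{b,d,e}} V2={{a},{a,b},{a,d},{a,e},{a,d,e}} V3={{c},{e},{a,e},{b,e},{c,d},{c,e},{d,e},{a,d,e},{b,d,e}} V4={{a},{b},{e},{a,b},{a,d},{a,e},{b,d},{b,e},{c,e},{d,e},{a,d,e},{b,d,e}} V5={{a},{e},{a,b},{a,d},{a,e},{b,e},{c,e},{d,e},{a,d,e},{b,d,e}} V6={{d},{a,d},{b,d},{c,d},{d,e},{a,d,e},{b,d,e}}
  V12={{a,b},{a,d},{a,e},{a,d,e}} V13={{e},{a,e},{b,e},{c,d},{c,e},{d,e},{a,d,e},{b,d,e}} V14={{b},{e},{a,b},{a,d},{a,e},{b,d},{b,e},{c,e},{d,e},{a,d,e},{b,d,e}} V15={{e},{a,b},{a,d},{a,e},{b,e},{c,e},{d,e},{a,d,e},{b,d,e}} V16={{d},{a,d},{b,d},{c,d},{d,e},{a,d,e},{b,d,e}} V23={{a,e},{a,d,e}} V24={{a},{a,b},{a,d},{a,e},{a,d,e}} V25={{a},{a,b},{a,d},{a,e},{a,d,e}} V26={{a,d},{a,d,e}} V34={{e},{a,e},{b,e},{c,e},{d,e},{a,d,e},{b,d,e}} V35={{e},{a,e},{b,e},{c,e},{d,e},{a,d,e},{b,d,e}} V36={{c,d},{d,e},{a,d,e},{b,d,e}} V45={{a},{e},{a,b},{a,d},{a,e},{b,e},{c,e},{d,e},{a,d,e},{b,d,e}} V46={{a,d},{b,d},{d,e},{a,d,e},{b,d,e}} V56={{a,d},{d,e},{a,d,e},{b,d,e}}
  V123={{a,e},{a,d,e}} V124={{a,b},{a,d},{a,e},{a,d,e}} V125={{a,b},{a,d},{a,e},{a,d,e}} V126={{a,d},{a,d,e}} V134={{e},{a,e},{b,e},{c,e},{d,e},{a,d,e},{b,d,e}} V135={{e},{a,e},{b,e},{c,e},{d,e},{a,d,e},{b,d,e}} V136={{c,d},{d,e},{a,d,e},{b,d,e}} V145={{e},{a,b},{a,d},{a,e},{b,e},{c,e},{d,e},{a,d,e},{b,d,e}} V146={{a,d},{b,d},{d,e},{a,d,e},{b,d,e}} V156={{a,d},{d,e},{a,d,e},{b,d,e}} V234={{a,e},{a,d,e}} V235={{a,e},{a,d,e}} V236={{a,d,e}} V245={{a},{a,b},{a,d},{a,e},{a,d,e}} V246={{a,d},{a,d,e}} V256={{a,d},{a,d,e}} V345={{e},{a,e},{b,e},{c,e},{d,e},{a,d,e},{b,d,e}} V346={{d,e},{a,d,e},{b,d,e}} V356={{d,e},{a,d,e},{b,d,e}} V456={{a,d},{d,e},{a,d,e},{b,d,e}}
  V1234={{a,e},{a,d,e}} V1235={{a,e},{a,d,e}} V1236={{a,d,e}} V1245={{a,b},{a,d},{a,e},{a,d,e}} V1246={{a,d},{a,d,e}} V1256={{a,d},{a,d,e}} V1345={{e},{a,e},{b,e},{c,e},{d,e},{a,d,e},{b,d,e}} V1346={{d,e},{a,d,e},{b,d,e}} V1356={{d,e},{a,d,e},{b,d,e}} V1456={{a,d},{d,e},{a,d,e},{b,d,e}} V2345={{a,e},{a,d,e}} V2346={{a,d,e}} V2356={{a,d,e}} V2456={{a,d},{a,d,e}} V3456={{d,e},{a,d,e},{b,d,e}}
  V12345={{a,e},{a,d,e}} V12346={{a,d,e}} V12356={{a,d,e}} V12456={{a,d},{a,d,e}} V13456={{d,e},{a,d,e},{b,d,e}} V23456={{a,d,e}}
  V123456={{a,d,e}}
components per intersection:
  V1: {{b},{d},{e},{a,b},{a,d},{a,e},{b,d},{b,e},{c,d},{c,e},{d,e},{a,d,e},{b,d,e}}
  V2: {{a},{a,b},{a,d},{a,e},{a,d,e}}
  V3: {{c},{e},{a,e},{b,e},{c,d},{c,e},{d,e},{a,d,e},{b,d,e}}
  V4: {{a},{b},{e},{a,b},{a,d},{a,e},{b,d},{b,e},{c,e},{d,e},{a,d,e},{b,d,e}}
  V5: {{a},{e},{a,b},{a,d},{a,e},{b,e},{c,e},{d,e},{a,d,e},{b,d,e}}
  V6: {{d},{a,d},{b,d},{c,d},{d,e},{a,d,e},{b,d,e}}
  V12: {{a,b}} {{a,d},{a,e},{a,d,e}}
  V13: {{e},{a,e},{b,e},{c,e},{d,e},{a,d,e},{b,d,e}} {{c,d}}
  V14: {{b},{e},{a,b},{a,d},{a,e},{b,d},{b,e},{c,e},{d,e},{a,d,e},{b,d,e}}
  V15: {{e},{a,d},{a,e},{b,e},{c,e},{d,e},{a,d,e},{b,d,e}} {{a,b}}
  V16: {{d},{a,d},{b,d},{c,d},{d,e},{a,d,e},{b,d,e}}
  V23: {{a,e},{a,d,e}}
  V24: {{a},{a,b},{a,d},{a,e},{a,d,e}}
  V25: {{a},{a,b},{a,d},{a,e},{a,d,e}}
  V26: {{a,d},{a,d,e}}
  V34: {{e},{a,e},{b,e},{c,e},{d,e},{a,d,e},{b,d,e}}
  V35: {{e},{a,e},{b,e},{c,e},{d,e},{a,d,e},{b,d,e}}
  V36: {{c,d}} {{d,e},{a,d,e},{b,d,e}}
  V45: {{a},{e},{a,b},{a,d},{a,e},{b,e},{c,e},{d,e},{a,d,e},{b,d,e}}
  V46: {{a,d},{b,d},{d,e},{a,d,e},{b,d,e}}
  V56: {{a,d},{d,e},{a,d,e},{b,d,e}}
  V123: {{a,e},{a,d,e}}
  V124: {{a,b}} {{a,d},{a,e},{a,d,e}}
  V125: {{a,b}} {{a,d},{a,e},{a,d,e}}
  V126: {{a,d},{a,d,e}}
  V134: {{e},{a,e},{b,e},{c,e},{d,e},{a,d,e},{b,d,e}}
  V135: {{e},{a,e},{b,e},{c,e},{d,e},{a,d,e},{b,d,e}}
  V136: {{c,d}} {{d,e},{a,d,e},{b,d,e}}
  V145: {{e},{a,d},{a,e},{b,e},{c,e},{d,e},{a,d,e},{b,d,e}} {{a,b}}
  V146: {{a,d},{b,d},{d,e},{a,d,e},{b,d,e}}
  V156: {{a,d},{d,e},{a,d,e},{b,d,e}}
  V234: {{a,e},{a,d,e}}
  V235: {{a,e},{a,d,e}}
  V236: {{a,d,e}}
  V245: {{a},{a,b},{a,d},{a,e},{a,d,e}}
  V246: {{a,d},{a,d,e}}
  V256: {{a,d},{a,d,e}}
  V345: {{e},{a,e},{b,e},{c,e},{d,e},{a,d,e},{b,d,e}}
  V346: {{d,e},{a,d,e},{b,d,e}}
  V356: {{d,e},{a,d,e},{b,d,e}}
  V456: {{a,d},{d,e},{a,d,e},{b,d,e}}
  V1234: {{a,e},{a,d,e}}
  V1235: {{a,e},{a,d,e}}
  V1236: {{a,d,e}}
  V1245: {{a,b}} {{a,d},{a,e},{a,d,e}}
  V1246: {{a,d},{a,d,e}}
  V1256: {{a,d},{a,d,e}}
  V1345: {{e},{a,e},{b,e},{c,e},{d,e},{a,d,e},{b,d,e}}
  V1346: {{d,e},{a,d,e},{b,d,e}}
  V1356: {{d,e},{a,d,e},{b,d,e}}
  V1456: {{a,d},{d,e},{a,d,e},{b,d,e}}
  V2345: {{a,e},{a,d,e}}
  V2346: {{a,d,e}}
  V2356: {{a,d,e}}
  V2456: {{a,d},{a,d,e}}
  V3456: {{d,e},{a,d,e},{b,d,e}}
  V12345: {{a,e},{a,d,e}}
  V12346: {{a,d,e}}
  V12356: {{a,d,e}}
  V12456: {{a,d},{a,d,e}}
  V13456: {{d,e},{a,d,e},{b,d,e}}
  V23456: {{a,d,e}}
  V123456: {{a,d,e}}
C dims 6,19,24,16; δ0: rk 5, SNF 1^5; δ1: rk 13, SNF 1^13; δ2: rk 11, SNF 1^11
degree 0: 6−5−0 = 1 → Ȟ^0 ≅ Z
degree 1: 19−13−5 = 1 → Ȟ^1 ≅ Z
degree 2: 24−11−13 = 0 → Ȟ^2 ≅ 0


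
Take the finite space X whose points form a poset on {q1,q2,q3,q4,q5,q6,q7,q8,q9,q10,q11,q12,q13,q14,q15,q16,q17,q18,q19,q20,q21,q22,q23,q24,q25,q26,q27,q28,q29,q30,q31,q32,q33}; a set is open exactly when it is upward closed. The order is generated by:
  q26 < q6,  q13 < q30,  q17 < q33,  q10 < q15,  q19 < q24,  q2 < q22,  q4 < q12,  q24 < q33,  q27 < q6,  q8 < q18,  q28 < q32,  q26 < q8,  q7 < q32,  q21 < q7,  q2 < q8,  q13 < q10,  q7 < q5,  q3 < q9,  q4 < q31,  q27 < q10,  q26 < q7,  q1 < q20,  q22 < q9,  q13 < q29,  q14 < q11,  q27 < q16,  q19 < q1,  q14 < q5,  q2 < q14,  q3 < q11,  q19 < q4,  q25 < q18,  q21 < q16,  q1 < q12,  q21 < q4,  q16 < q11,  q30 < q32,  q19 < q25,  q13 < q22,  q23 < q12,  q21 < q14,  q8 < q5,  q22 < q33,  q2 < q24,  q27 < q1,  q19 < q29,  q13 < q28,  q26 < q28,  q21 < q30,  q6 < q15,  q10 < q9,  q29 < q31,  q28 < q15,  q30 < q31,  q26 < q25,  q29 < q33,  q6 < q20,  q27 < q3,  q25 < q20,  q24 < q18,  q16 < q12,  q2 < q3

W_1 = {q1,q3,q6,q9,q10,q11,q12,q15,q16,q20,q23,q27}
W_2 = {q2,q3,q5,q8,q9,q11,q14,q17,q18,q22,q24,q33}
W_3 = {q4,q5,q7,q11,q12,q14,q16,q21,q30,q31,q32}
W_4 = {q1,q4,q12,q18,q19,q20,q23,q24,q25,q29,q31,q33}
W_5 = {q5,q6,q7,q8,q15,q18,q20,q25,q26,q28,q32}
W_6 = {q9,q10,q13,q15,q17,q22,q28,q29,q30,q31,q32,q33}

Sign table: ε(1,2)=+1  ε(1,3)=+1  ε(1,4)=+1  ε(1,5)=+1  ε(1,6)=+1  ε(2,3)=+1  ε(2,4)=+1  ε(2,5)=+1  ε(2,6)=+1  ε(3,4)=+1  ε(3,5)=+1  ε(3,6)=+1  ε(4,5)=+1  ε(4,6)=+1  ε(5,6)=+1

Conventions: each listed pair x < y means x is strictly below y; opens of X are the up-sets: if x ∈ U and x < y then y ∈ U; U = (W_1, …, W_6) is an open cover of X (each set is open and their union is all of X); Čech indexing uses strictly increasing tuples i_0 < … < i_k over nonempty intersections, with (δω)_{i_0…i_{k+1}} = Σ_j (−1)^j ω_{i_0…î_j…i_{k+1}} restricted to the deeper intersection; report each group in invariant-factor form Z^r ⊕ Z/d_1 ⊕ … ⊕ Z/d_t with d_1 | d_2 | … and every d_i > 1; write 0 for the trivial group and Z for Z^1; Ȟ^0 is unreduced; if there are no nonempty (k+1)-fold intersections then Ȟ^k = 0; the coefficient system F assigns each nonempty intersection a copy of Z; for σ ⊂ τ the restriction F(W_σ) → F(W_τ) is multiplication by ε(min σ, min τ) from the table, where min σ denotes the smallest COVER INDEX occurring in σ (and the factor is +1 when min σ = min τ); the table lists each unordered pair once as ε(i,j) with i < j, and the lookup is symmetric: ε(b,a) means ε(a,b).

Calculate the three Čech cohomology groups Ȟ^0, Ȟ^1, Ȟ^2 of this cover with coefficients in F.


Ȟ^0 ≅ Z; Ȟ^1 ≅ 0; Ȟ^2 ≅ Z/2

nonempty intersections:
  W12={q3,q9,q11} W13={q11,q12,q16} W14={q1,q12,q20,q23} W15={q6,q15,q20} W16={q9,q10,q15} W23={q5,q11,q14} W24={q18,q24,q33} W25={q5,q8,q18} W26={q9,q17,q22,q33} W34={q4,q12,q31} W35={q5,q7,q32} W36={q30,q31,q32} W45={q18,q20,q25} W46={q29,q31,q33} W56={q15,q28,q32}
  W123={q11} W126={q9} W134={q12} W145={q20} W156={q15} W235={q5} W245={q18} W246={q33} W346={q31} W356={q32}
C dims 6,15,10; δ0: rk 5, SNF 1^5; δ1: rk 10, SNF 1^9·2
Ȟ^0: (6−5)−0=1 ⇒ Z
Ȟ^1: (15−10)−5=0 ⇒ 0
Ȟ^2: (10−0)−10=0 plus torsion [2] ⇒ Z/2


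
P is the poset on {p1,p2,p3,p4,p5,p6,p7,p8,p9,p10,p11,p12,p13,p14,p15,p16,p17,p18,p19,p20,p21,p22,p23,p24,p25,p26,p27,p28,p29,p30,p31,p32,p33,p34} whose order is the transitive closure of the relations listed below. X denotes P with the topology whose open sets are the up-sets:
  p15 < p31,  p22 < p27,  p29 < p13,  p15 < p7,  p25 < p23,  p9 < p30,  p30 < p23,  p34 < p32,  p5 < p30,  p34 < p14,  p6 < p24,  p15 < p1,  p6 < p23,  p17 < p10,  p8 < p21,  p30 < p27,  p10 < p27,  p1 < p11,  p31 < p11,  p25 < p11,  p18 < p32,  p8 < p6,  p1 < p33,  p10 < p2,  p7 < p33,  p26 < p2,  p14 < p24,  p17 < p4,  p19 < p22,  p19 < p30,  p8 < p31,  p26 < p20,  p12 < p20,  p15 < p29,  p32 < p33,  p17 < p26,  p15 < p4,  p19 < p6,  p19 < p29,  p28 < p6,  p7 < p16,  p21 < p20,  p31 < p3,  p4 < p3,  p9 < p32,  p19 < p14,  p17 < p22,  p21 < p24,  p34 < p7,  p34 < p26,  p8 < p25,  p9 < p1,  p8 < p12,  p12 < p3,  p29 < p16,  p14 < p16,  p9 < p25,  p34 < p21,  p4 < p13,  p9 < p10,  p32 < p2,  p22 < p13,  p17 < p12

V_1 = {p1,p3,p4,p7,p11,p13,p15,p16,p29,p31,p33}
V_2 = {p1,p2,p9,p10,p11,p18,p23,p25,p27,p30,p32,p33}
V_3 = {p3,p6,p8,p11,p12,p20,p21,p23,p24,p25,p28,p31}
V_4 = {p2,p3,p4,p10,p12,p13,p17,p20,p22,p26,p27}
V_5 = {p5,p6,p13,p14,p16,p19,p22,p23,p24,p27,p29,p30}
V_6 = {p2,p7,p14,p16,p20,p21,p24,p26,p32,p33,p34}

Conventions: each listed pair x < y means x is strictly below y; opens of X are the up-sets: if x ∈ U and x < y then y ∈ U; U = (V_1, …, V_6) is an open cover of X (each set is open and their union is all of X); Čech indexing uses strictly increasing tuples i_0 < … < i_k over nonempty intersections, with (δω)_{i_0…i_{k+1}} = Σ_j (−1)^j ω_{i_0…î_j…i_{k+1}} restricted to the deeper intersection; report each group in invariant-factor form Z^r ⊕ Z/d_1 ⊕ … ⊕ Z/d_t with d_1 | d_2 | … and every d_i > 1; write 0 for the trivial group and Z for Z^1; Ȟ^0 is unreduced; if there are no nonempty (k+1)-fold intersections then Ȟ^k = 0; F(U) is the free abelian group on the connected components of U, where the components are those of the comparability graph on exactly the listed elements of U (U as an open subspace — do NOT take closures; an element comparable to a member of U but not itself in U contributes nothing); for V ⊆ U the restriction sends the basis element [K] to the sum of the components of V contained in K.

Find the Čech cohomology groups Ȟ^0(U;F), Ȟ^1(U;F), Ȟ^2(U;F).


Ȟ^0(U;F) ≅ Z, Ȟ^1(U;F) ≅ 0 and Ȟ^2(U;F) ≅ Z/2

intersection data:
  V12={p1,p11,p33} V13={p3,p11,p31} V14={p3,p4,p13} V15={p13,p16,p29} V16={p7,p16,p33} V23={p11,p23,p25} V24={p2,p10,p27} V25={p23,p27,p30} V26={p2,p32,p33} V34={p3,p12,p20} V35={p6,p23,p24} V36={p20,p21,p24} V45={p13,p22,p27} V46={p2,p20,p26} V56={p14,p16,p24}
  V123={p11} V126={p33} V134={p3} V145={p13} V156={p16} V235={p23} V245={p27} V246={p2} V346={p20} V356={p24}
components per intersection:
  V1: {p1,p3,p4,p7,p11,p13,p15,p16,p29,p31,p33}
  V2: {p1,p2,p9,p10,p11,p18,p23,p25,p27,p30,p32,p33}
  V3: {p3,p6,p8,p11,p12,p20,p21,p23,p24,p25,p28,p31}
  V4: {p2,p3,p4,p10,p12,p13,p17,p20,p22,p26,p27}
  V5: {p5,p6,p13,p14,p16,p19,p22,p23,p24,p27,p29,p30}
  V6: {p2,p7,p14,p16,p20,p21,p24,p26,p32,p33,p34}
  V12: {p1,p11,p33}
  V13: {p3,p11,p31}
  V14: {p3,p4,p13}
  V15: {p13,p16,p29}
  V16: {p7,p16,p33}
  V23: {p11,p23,p25}
  V24: {p2,p10,p27}
  V25: {p23,p27,p30}
  V26: {p2,p32,p33}
  V34: {p3,p12,p20}
  V35: {p6,p23,p24}
  V36: {p20,p21,p24}
  V45: {p13,p22,p27}
  V46: {p2,p20,p26}
  V56: {p14,p16,p24}
  V123: {p11}
  V126: {p33}
  V134: {p3}
  V145: {p13}
  V156: {p16}
  V235: {p23}
  V245: {p27}
  V246: {p2}
  V346: {p20}
  V356: {p24}
C dims 6,15,10; δ0: rk 5, SNF 1^5; δ1: rk 10, SNF 1^9·2
Ȟ^0 = (6 − 5) − 0 = 1, so Ȟ^0 ≅ Z
Ȟ^1 = (15 − 10) − 5 = 0, so Ȟ^1 ≅ 0
Ȟ^2 = (10 − 0) − 10 = 0 plus torsion [2], so Ȟ^2 ≅ Z/2
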